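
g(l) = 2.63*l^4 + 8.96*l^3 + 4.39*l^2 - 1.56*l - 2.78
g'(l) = 10.52*l^3 + 26.88*l^2 + 8.78*l - 1.56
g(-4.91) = 578.67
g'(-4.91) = -641.90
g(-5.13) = 732.59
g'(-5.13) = -759.46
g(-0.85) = -2.41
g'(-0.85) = 3.94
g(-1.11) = -3.90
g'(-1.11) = 7.43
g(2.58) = 292.82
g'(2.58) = 380.68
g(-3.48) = 63.92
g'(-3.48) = -149.94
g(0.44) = -1.75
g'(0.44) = 8.40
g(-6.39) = 2233.52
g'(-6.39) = -1704.95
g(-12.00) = 39700.90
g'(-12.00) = -14414.76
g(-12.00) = 39700.90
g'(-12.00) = -14414.76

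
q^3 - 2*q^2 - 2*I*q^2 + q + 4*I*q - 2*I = (q - 1)^2*(q - 2*I)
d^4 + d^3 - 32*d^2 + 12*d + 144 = (d - 4)*(d - 3)*(d + 2)*(d + 6)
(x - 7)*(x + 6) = x^2 - x - 42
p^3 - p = p*(p - 1)*(p + 1)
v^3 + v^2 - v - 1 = (v - 1)*(v + 1)^2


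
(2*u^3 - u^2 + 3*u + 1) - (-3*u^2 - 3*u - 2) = 2*u^3 + 2*u^2 + 6*u + 3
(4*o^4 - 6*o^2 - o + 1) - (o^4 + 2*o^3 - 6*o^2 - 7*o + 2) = 3*o^4 - 2*o^3 + 6*o - 1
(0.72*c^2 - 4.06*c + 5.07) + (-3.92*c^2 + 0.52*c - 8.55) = -3.2*c^2 - 3.54*c - 3.48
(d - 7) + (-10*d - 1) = -9*d - 8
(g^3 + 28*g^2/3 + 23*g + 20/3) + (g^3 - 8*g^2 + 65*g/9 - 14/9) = 2*g^3 + 4*g^2/3 + 272*g/9 + 46/9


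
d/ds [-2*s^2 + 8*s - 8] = 8 - 4*s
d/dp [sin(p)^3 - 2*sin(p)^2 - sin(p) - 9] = (3*sin(p)^2 - 4*sin(p) - 1)*cos(p)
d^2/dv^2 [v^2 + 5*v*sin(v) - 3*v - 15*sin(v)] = -5*v*sin(v) + 15*sin(v) + 10*cos(v) + 2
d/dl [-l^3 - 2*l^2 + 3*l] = -3*l^2 - 4*l + 3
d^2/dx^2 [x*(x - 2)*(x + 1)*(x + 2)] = 12*x^2 + 6*x - 8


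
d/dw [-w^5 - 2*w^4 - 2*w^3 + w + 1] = -5*w^4 - 8*w^3 - 6*w^2 + 1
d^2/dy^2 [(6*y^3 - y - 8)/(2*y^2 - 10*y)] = (149*y^3 - 24*y^2 + 120*y - 200)/(y^3*(y^3 - 15*y^2 + 75*y - 125))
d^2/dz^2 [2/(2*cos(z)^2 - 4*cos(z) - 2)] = (8*sin(z)^4 - 20*sin(z)^2 + 11*cos(z) - 3*cos(3*z) - 8)/(2*(sin(z)^2 + 2*cos(z))^3)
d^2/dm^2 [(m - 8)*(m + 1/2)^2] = 6*m - 14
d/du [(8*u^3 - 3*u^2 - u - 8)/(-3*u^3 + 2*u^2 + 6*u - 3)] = (7*u^4 + 90*u^3 - 160*u^2 + 50*u + 51)/(9*u^6 - 12*u^5 - 32*u^4 + 42*u^3 + 24*u^2 - 36*u + 9)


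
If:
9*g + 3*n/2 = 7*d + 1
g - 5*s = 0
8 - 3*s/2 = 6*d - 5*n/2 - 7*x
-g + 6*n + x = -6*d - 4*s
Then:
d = 7143*x/9452 + 4331/4726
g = 205*x/278 + 135/139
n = -4243*x/4726 - 2089/2363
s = 41*x/278 + 27/139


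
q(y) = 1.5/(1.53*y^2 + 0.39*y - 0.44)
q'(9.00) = -0.00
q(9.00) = 0.01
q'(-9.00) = 0.00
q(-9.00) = 0.01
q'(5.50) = -0.01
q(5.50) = 0.03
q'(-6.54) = 0.01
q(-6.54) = 0.02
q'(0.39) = -779.85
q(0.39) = -27.18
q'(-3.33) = 0.06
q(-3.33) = 0.10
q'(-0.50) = 26.82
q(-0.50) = -5.94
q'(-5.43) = 0.01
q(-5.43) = 0.04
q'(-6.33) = 0.01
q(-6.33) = 0.03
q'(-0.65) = 1082.33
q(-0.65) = -31.86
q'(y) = 1.5*(-3.06*y - 0.39)/(1.53*y^2 + 0.39*y - 0.44)^2 = (-4.59*y - 0.585)/(1.53*y^2 + 0.39*y - 0.44)^2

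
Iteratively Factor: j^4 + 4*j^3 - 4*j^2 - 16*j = (j + 2)*(j^3 + 2*j^2 - 8*j) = (j - 2)*(j + 2)*(j^2 + 4*j) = j*(j - 2)*(j + 2)*(j + 4)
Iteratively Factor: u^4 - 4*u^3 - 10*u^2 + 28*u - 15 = (u - 1)*(u^3 - 3*u^2 - 13*u + 15) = (u - 1)^2*(u^2 - 2*u - 15) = (u - 1)^2*(u + 3)*(u - 5)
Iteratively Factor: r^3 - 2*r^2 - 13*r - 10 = (r - 5)*(r^2 + 3*r + 2) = (r - 5)*(r + 1)*(r + 2)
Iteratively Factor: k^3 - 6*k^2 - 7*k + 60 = (k + 3)*(k^2 - 9*k + 20) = (k - 5)*(k + 3)*(k - 4)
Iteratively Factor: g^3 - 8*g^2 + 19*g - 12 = (g - 3)*(g^2 - 5*g + 4) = (g - 4)*(g - 3)*(g - 1)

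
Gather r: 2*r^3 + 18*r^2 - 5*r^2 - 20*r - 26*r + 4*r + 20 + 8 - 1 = 2*r^3 + 13*r^2 - 42*r + 27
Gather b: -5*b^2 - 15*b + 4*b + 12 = -5*b^2 - 11*b + 12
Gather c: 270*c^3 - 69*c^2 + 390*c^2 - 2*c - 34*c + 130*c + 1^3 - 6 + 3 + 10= 270*c^3 + 321*c^2 + 94*c + 8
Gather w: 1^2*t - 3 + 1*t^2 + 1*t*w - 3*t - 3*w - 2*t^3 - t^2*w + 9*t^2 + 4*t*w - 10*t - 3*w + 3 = -2*t^3 + 10*t^2 - 12*t + w*(-t^2 + 5*t - 6)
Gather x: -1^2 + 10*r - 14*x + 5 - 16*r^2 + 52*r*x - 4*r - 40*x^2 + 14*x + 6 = -16*r^2 + 52*r*x + 6*r - 40*x^2 + 10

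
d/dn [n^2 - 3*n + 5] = 2*n - 3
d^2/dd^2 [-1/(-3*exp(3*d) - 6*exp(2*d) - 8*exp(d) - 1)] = (2*(9*exp(2*d) + 12*exp(d) + 8)^2*exp(d) - (27*exp(2*d) + 24*exp(d) + 8)*(3*exp(3*d) + 6*exp(2*d) + 8*exp(d) + 1))*exp(d)/(3*exp(3*d) + 6*exp(2*d) + 8*exp(d) + 1)^3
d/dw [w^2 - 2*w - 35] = 2*w - 2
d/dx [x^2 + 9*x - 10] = 2*x + 9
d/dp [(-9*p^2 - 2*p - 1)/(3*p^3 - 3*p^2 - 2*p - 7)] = 3*(9*p^4 + 4*p^3 + 7*p^2 + 40*p + 4)/(9*p^6 - 18*p^5 - 3*p^4 - 30*p^3 + 46*p^2 + 28*p + 49)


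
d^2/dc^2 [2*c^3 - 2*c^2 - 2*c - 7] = 12*c - 4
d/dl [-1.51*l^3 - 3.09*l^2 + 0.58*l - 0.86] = -4.53*l^2 - 6.18*l + 0.58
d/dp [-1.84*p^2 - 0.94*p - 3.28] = -3.68*p - 0.94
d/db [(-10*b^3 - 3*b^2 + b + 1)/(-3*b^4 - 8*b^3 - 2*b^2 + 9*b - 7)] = (-30*b^6 - 18*b^5 + 5*b^4 - 152*b^3 + 209*b^2 + 46*b - 16)/(9*b^8 + 48*b^7 + 76*b^6 - 22*b^5 - 98*b^4 + 76*b^3 + 109*b^2 - 126*b + 49)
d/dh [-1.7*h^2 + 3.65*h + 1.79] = 3.65 - 3.4*h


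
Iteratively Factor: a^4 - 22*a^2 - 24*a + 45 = (a - 1)*(a^3 + a^2 - 21*a - 45) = (a - 1)*(a + 3)*(a^2 - 2*a - 15) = (a - 5)*(a - 1)*(a + 3)*(a + 3)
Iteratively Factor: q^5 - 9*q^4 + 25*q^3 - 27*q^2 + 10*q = (q - 5)*(q^4 - 4*q^3 + 5*q^2 - 2*q) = (q - 5)*(q - 1)*(q^3 - 3*q^2 + 2*q) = q*(q - 5)*(q - 1)*(q^2 - 3*q + 2) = q*(q - 5)*(q - 2)*(q - 1)*(q - 1)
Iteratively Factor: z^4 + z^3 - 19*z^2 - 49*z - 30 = (z - 5)*(z^3 + 6*z^2 + 11*z + 6) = (z - 5)*(z + 2)*(z^2 + 4*z + 3) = (z - 5)*(z + 2)*(z + 3)*(z + 1)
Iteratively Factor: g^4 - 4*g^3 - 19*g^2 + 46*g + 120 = (g - 5)*(g^3 + g^2 - 14*g - 24) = (g - 5)*(g - 4)*(g^2 + 5*g + 6) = (g - 5)*(g - 4)*(g + 2)*(g + 3)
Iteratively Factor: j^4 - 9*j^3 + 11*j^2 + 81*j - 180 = (j - 5)*(j^3 - 4*j^2 - 9*j + 36) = (j - 5)*(j + 3)*(j^2 - 7*j + 12) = (j - 5)*(j - 3)*(j + 3)*(j - 4)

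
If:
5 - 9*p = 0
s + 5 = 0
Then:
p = 5/9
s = -5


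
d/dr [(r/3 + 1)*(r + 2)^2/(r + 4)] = (r + 2)*(-(r + 2)*(r + 3) + (r + 4)*(3*r + 8))/(3*(r + 4)^2)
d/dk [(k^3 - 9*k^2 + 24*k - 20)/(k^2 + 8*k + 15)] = (k^4 + 16*k^3 - 51*k^2 - 230*k + 520)/(k^4 + 16*k^3 + 94*k^2 + 240*k + 225)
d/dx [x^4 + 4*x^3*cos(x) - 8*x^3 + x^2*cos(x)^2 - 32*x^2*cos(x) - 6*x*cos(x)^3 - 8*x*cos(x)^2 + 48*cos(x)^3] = -4*x^3*sin(x) + 4*x^3 + 32*x^2*sin(x) - x^2*sin(2*x) + 12*x^2*cos(x) - 24*x^2 + 18*x*sin(x)*cos(x)^2 + 8*x*sin(2*x) + 2*x*cos(x)^2 - 64*x*cos(x) - 144*sin(x)*cos(x)^2 - 6*cos(x)^3 - 8*cos(x)^2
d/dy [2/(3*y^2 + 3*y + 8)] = 6*(-2*y - 1)/(3*y^2 + 3*y + 8)^2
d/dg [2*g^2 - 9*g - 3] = 4*g - 9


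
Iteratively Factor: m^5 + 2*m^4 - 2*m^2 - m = (m)*(m^4 + 2*m^3 - 2*m - 1) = m*(m + 1)*(m^3 + m^2 - m - 1) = m*(m - 1)*(m + 1)*(m^2 + 2*m + 1) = m*(m - 1)*(m + 1)^2*(m + 1)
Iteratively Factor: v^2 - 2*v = (v - 2)*(v)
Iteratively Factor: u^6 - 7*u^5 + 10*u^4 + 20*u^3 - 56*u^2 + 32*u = (u - 1)*(u^5 - 6*u^4 + 4*u^3 + 24*u^2 - 32*u) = (u - 4)*(u - 1)*(u^4 - 2*u^3 - 4*u^2 + 8*u) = (u - 4)*(u - 2)*(u - 1)*(u^3 - 4*u) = u*(u - 4)*(u - 2)*(u - 1)*(u^2 - 4) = u*(u - 4)*(u - 2)^2*(u - 1)*(u + 2)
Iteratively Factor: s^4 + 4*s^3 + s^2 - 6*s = (s + 2)*(s^3 + 2*s^2 - 3*s) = (s + 2)*(s + 3)*(s^2 - s) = (s - 1)*(s + 2)*(s + 3)*(s)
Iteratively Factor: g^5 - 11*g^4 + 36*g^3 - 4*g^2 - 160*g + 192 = (g + 2)*(g^4 - 13*g^3 + 62*g^2 - 128*g + 96) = (g - 2)*(g + 2)*(g^3 - 11*g^2 + 40*g - 48) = (g - 4)*(g - 2)*(g + 2)*(g^2 - 7*g + 12) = (g - 4)^2*(g - 2)*(g + 2)*(g - 3)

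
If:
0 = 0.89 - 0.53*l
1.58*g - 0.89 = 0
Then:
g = 0.56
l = 1.68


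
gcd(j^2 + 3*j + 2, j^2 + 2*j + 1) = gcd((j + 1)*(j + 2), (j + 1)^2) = j + 1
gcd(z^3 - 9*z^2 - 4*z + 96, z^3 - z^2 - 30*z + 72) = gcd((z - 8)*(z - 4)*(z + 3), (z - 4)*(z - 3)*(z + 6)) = z - 4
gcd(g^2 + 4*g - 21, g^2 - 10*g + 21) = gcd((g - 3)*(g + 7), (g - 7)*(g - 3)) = g - 3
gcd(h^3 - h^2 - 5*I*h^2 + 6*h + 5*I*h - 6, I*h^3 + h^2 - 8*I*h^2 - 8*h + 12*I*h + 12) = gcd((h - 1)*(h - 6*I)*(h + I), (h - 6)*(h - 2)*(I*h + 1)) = 1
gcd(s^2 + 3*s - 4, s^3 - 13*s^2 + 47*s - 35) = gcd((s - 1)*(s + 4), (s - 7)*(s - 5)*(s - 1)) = s - 1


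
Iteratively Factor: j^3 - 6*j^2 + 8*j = (j - 2)*(j^2 - 4*j) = j*(j - 2)*(j - 4)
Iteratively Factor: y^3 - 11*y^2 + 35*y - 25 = (y - 5)*(y^2 - 6*y + 5) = (y - 5)^2*(y - 1)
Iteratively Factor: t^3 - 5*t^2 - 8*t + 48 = (t - 4)*(t^2 - t - 12) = (t - 4)*(t + 3)*(t - 4)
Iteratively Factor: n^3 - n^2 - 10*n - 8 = (n + 2)*(n^2 - 3*n - 4) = (n + 1)*(n + 2)*(n - 4)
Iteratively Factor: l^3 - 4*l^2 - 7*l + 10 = (l - 5)*(l^2 + l - 2) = (l - 5)*(l - 1)*(l + 2)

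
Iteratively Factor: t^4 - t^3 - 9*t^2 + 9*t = (t + 3)*(t^3 - 4*t^2 + 3*t) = t*(t + 3)*(t^2 - 4*t + 3) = t*(t - 1)*(t + 3)*(t - 3)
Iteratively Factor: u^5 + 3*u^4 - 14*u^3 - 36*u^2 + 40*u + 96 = (u - 2)*(u^4 + 5*u^3 - 4*u^2 - 44*u - 48) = (u - 2)*(u + 2)*(u^3 + 3*u^2 - 10*u - 24) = (u - 2)*(u + 2)^2*(u^2 + u - 12) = (u - 2)*(u + 2)^2*(u + 4)*(u - 3)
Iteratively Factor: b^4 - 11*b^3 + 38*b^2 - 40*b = (b - 2)*(b^3 - 9*b^2 + 20*b) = (b - 5)*(b - 2)*(b^2 - 4*b) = b*(b - 5)*(b - 2)*(b - 4)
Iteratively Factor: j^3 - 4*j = (j + 2)*(j^2 - 2*j) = (j - 2)*(j + 2)*(j)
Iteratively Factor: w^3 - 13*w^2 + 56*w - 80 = (w - 5)*(w^2 - 8*w + 16) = (w - 5)*(w - 4)*(w - 4)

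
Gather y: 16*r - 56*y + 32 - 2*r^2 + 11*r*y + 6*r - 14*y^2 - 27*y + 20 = -2*r^2 + 22*r - 14*y^2 + y*(11*r - 83) + 52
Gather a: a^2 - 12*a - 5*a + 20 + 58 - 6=a^2 - 17*a + 72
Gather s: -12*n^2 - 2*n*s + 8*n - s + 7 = -12*n^2 + 8*n + s*(-2*n - 1) + 7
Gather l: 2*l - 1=2*l - 1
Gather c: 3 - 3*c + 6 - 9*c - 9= -12*c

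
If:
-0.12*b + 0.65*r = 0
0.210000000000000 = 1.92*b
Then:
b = 0.11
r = 0.02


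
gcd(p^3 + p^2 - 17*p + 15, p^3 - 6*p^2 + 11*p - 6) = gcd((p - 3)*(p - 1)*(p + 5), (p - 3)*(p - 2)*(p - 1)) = p^2 - 4*p + 3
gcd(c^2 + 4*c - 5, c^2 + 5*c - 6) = c - 1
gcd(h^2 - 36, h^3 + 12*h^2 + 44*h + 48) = h + 6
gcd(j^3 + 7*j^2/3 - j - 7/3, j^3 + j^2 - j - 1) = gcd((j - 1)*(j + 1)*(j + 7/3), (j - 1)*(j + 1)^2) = j^2 - 1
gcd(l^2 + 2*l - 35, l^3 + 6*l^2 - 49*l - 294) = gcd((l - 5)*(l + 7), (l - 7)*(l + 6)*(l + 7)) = l + 7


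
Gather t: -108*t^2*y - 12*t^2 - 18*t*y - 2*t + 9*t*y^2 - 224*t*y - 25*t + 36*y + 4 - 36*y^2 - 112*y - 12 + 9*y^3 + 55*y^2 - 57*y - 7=t^2*(-108*y - 12) + t*(9*y^2 - 242*y - 27) + 9*y^3 + 19*y^2 - 133*y - 15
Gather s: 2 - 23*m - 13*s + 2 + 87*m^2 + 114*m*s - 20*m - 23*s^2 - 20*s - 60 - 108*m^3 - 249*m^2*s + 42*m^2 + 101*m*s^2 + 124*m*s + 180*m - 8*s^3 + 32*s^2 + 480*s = -108*m^3 + 129*m^2 + 137*m - 8*s^3 + s^2*(101*m + 9) + s*(-249*m^2 + 238*m + 447) - 56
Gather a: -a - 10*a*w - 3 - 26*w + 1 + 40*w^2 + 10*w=a*(-10*w - 1) + 40*w^2 - 16*w - 2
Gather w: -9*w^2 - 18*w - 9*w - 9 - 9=-9*w^2 - 27*w - 18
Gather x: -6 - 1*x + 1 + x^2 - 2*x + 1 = x^2 - 3*x - 4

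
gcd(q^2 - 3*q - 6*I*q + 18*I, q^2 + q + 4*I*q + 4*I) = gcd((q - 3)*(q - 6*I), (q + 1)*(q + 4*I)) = 1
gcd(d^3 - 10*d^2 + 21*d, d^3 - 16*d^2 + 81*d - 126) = d^2 - 10*d + 21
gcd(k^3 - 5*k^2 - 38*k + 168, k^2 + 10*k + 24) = k + 6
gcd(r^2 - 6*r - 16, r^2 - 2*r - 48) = r - 8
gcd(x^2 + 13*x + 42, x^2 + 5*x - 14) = x + 7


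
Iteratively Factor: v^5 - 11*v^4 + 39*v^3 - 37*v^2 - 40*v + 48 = (v - 4)*(v^4 - 7*v^3 + 11*v^2 + 7*v - 12) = (v - 4)*(v - 1)*(v^3 - 6*v^2 + 5*v + 12) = (v - 4)*(v - 3)*(v - 1)*(v^2 - 3*v - 4) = (v - 4)*(v - 3)*(v - 1)*(v + 1)*(v - 4)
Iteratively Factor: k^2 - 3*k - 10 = (k + 2)*(k - 5)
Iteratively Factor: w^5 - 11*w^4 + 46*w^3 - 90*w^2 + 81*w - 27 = (w - 3)*(w^4 - 8*w^3 + 22*w^2 - 24*w + 9) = (w - 3)^2*(w^3 - 5*w^2 + 7*w - 3) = (w - 3)^2*(w - 1)*(w^2 - 4*w + 3) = (w - 3)^3*(w - 1)*(w - 1)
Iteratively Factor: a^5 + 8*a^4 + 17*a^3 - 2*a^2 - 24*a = (a + 2)*(a^4 + 6*a^3 + 5*a^2 - 12*a) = (a - 1)*(a + 2)*(a^3 + 7*a^2 + 12*a) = a*(a - 1)*(a + 2)*(a^2 + 7*a + 12) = a*(a - 1)*(a + 2)*(a + 4)*(a + 3)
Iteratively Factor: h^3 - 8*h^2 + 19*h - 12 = (h - 1)*(h^2 - 7*h + 12) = (h - 4)*(h - 1)*(h - 3)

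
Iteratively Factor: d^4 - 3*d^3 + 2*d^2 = (d)*(d^3 - 3*d^2 + 2*d) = d*(d - 1)*(d^2 - 2*d) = d*(d - 2)*(d - 1)*(d)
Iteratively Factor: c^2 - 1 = (c + 1)*(c - 1)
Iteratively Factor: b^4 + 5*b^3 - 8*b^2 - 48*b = (b - 3)*(b^3 + 8*b^2 + 16*b) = (b - 3)*(b + 4)*(b^2 + 4*b) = (b - 3)*(b + 4)^2*(b)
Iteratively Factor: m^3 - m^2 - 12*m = (m + 3)*(m^2 - 4*m) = m*(m + 3)*(m - 4)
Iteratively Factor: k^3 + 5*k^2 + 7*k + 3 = (k + 1)*(k^2 + 4*k + 3) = (k + 1)^2*(k + 3)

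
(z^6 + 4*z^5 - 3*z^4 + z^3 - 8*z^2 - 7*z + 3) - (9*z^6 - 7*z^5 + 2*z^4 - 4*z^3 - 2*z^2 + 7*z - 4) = -8*z^6 + 11*z^5 - 5*z^4 + 5*z^3 - 6*z^2 - 14*z + 7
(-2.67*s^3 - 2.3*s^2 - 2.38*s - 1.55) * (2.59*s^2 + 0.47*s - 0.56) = -6.9153*s^5 - 7.2119*s^4 - 5.75*s^3 - 3.8451*s^2 + 0.6043*s + 0.868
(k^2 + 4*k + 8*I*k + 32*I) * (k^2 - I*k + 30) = k^4 + 4*k^3 + 7*I*k^3 + 38*k^2 + 28*I*k^2 + 152*k + 240*I*k + 960*I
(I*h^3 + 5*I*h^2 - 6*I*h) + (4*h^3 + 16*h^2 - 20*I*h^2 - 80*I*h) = 4*h^3 + I*h^3 + 16*h^2 - 15*I*h^2 - 86*I*h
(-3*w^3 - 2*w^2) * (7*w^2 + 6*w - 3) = -21*w^5 - 32*w^4 - 3*w^3 + 6*w^2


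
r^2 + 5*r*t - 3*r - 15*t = (r - 3)*(r + 5*t)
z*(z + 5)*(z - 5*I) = z^3 + 5*z^2 - 5*I*z^2 - 25*I*z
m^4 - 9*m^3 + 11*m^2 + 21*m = m*(m - 7)*(m - 3)*(m + 1)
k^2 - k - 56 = (k - 8)*(k + 7)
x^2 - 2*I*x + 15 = (x - 5*I)*(x + 3*I)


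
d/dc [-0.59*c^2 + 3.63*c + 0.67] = 3.63 - 1.18*c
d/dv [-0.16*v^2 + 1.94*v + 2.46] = 1.94 - 0.32*v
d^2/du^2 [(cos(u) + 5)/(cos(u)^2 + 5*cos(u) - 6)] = (-9*(1 - cos(2*u))^2*cos(u) - 15*(1 - cos(2*u))^2 - 325*cos(u) - 550*cos(2*u) - 117*cos(3*u) + 2*cos(5*u) + 990)/(4*(cos(u) - 1)^3*(cos(u) + 6)^3)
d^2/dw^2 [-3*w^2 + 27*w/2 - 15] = -6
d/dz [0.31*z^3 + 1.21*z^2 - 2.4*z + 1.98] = 0.93*z^2 + 2.42*z - 2.4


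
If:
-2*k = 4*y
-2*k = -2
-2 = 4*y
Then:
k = 1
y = -1/2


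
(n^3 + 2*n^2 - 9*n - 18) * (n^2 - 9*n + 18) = n^5 - 7*n^4 - 9*n^3 + 99*n^2 - 324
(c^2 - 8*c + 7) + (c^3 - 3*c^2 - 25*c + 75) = c^3 - 2*c^2 - 33*c + 82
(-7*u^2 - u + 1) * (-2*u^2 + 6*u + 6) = 14*u^4 - 40*u^3 - 50*u^2 + 6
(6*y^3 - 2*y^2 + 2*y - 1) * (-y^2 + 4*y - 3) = -6*y^5 + 26*y^4 - 28*y^3 + 15*y^2 - 10*y + 3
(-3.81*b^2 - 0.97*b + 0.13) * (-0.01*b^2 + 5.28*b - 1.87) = 0.0381*b^4 - 20.1071*b^3 + 2.0018*b^2 + 2.5003*b - 0.2431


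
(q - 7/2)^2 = q^2 - 7*q + 49/4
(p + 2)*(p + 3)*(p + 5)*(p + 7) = p^4 + 17*p^3 + 101*p^2 + 247*p + 210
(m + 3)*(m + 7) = m^2 + 10*m + 21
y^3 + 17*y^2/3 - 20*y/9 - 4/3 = (y - 2/3)*(y + 1/3)*(y + 6)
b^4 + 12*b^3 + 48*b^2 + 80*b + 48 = (b + 2)^3*(b + 6)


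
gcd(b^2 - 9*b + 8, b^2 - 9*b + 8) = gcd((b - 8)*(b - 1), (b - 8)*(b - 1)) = b^2 - 9*b + 8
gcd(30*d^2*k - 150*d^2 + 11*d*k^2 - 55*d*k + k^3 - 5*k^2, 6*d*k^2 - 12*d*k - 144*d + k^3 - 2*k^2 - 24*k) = 6*d + k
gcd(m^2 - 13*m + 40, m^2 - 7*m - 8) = m - 8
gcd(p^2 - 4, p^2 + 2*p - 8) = p - 2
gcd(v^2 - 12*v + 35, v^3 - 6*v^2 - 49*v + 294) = v - 7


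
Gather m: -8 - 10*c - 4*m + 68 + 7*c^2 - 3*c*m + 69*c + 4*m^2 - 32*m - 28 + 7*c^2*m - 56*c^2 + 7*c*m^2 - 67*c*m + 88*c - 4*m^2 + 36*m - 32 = -49*c^2 + 7*c*m^2 + 147*c + m*(7*c^2 - 70*c)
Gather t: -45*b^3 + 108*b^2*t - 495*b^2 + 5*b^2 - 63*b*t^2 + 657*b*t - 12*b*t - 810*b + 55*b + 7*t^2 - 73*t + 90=-45*b^3 - 490*b^2 - 755*b + t^2*(7 - 63*b) + t*(108*b^2 + 645*b - 73) + 90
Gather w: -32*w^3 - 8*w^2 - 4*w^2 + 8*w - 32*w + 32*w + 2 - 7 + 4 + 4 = -32*w^3 - 12*w^2 + 8*w + 3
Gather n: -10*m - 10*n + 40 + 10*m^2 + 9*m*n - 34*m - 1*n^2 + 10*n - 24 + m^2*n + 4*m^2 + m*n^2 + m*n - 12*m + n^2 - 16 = 14*m^2 + m*n^2 - 56*m + n*(m^2 + 10*m)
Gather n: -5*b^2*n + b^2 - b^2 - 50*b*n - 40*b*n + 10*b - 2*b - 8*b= n*(-5*b^2 - 90*b)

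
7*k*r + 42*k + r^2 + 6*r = (7*k + r)*(r + 6)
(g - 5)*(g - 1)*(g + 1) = g^3 - 5*g^2 - g + 5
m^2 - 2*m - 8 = (m - 4)*(m + 2)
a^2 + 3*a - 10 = (a - 2)*(a + 5)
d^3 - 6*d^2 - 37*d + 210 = (d - 7)*(d - 5)*(d + 6)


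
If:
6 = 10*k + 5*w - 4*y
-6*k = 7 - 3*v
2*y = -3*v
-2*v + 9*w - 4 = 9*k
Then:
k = -346/789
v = 383/263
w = 260/789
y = -1149/526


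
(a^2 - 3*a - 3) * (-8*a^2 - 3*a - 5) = -8*a^4 + 21*a^3 + 28*a^2 + 24*a + 15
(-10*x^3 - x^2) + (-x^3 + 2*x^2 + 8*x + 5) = -11*x^3 + x^2 + 8*x + 5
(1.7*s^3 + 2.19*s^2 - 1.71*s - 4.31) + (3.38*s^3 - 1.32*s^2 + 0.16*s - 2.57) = 5.08*s^3 + 0.87*s^2 - 1.55*s - 6.88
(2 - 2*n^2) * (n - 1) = -2*n^3 + 2*n^2 + 2*n - 2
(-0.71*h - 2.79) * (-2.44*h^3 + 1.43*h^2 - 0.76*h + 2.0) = 1.7324*h^4 + 5.7923*h^3 - 3.4501*h^2 + 0.7004*h - 5.58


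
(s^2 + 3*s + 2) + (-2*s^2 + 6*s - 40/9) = -s^2 + 9*s - 22/9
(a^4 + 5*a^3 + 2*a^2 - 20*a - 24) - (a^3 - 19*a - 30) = a^4 + 4*a^3 + 2*a^2 - a + 6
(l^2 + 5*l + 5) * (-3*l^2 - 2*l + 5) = -3*l^4 - 17*l^3 - 20*l^2 + 15*l + 25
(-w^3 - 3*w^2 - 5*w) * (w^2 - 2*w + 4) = -w^5 - w^4 - 3*w^3 - 2*w^2 - 20*w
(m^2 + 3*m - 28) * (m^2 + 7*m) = m^4 + 10*m^3 - 7*m^2 - 196*m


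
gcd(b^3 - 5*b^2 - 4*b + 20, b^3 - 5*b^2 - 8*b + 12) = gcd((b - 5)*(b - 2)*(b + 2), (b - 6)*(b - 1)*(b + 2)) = b + 2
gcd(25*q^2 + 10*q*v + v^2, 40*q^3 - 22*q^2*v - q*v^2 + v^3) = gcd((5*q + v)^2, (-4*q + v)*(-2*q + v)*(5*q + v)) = 5*q + v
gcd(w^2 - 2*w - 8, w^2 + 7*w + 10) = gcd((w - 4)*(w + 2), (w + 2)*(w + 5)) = w + 2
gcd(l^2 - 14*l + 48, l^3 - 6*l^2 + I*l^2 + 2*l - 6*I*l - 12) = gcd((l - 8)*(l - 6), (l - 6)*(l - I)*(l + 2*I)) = l - 6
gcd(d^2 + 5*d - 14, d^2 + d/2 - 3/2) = 1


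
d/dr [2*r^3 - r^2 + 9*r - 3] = 6*r^2 - 2*r + 9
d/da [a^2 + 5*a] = 2*a + 5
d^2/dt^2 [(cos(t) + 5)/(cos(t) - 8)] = 13*(sin(t)^2 - 8*cos(t) + 1)/(cos(t) - 8)^3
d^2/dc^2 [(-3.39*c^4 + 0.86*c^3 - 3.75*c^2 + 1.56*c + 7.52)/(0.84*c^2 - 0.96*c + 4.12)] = (-4.78396799999999*c^6 + 16.402176*c^5 - 89.138016*c^4 + 206.316096*c^3 - 601.222752*c^2 + 18.810048*c - 153.157344)/(0.592704*c^6 - 2.032128*c^5 + 11.043648*c^4 - 20.818944*c^3 + 54.166464*c^2 - 48.886272*c + 69.934528)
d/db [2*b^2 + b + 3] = 4*b + 1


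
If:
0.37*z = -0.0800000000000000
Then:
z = -0.22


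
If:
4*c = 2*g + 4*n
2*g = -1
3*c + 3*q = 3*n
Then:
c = n - 1/4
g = -1/2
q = 1/4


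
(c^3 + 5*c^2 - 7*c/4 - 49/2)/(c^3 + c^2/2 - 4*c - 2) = (4*c^2 + 28*c + 49)/(2*(2*c^2 + 5*c + 2))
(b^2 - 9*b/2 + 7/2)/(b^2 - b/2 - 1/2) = (2*b - 7)/(2*b + 1)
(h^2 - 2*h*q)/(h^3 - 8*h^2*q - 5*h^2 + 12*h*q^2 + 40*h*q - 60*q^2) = h/(h^2 - 6*h*q - 5*h + 30*q)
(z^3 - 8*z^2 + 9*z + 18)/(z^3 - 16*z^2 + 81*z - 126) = (z + 1)/(z - 7)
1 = 1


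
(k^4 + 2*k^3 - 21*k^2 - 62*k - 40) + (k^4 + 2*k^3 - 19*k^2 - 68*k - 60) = 2*k^4 + 4*k^3 - 40*k^2 - 130*k - 100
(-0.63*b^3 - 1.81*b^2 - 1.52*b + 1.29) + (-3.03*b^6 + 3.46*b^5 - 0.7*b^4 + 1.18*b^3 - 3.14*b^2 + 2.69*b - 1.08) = -3.03*b^6 + 3.46*b^5 - 0.7*b^4 + 0.55*b^3 - 4.95*b^2 + 1.17*b + 0.21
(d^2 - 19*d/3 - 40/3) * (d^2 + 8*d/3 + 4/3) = d^4 - 11*d^3/3 - 260*d^2/9 - 44*d - 160/9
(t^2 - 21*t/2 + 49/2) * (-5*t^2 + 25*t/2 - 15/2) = -5*t^4 + 65*t^3 - 1045*t^2/4 + 385*t - 735/4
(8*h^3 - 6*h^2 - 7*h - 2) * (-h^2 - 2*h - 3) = -8*h^5 - 10*h^4 - 5*h^3 + 34*h^2 + 25*h + 6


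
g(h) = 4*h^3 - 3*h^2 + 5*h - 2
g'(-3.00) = 131.00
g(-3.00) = -152.00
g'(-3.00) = 131.00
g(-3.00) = -152.00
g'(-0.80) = 17.48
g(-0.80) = -9.97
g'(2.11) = 45.77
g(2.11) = 32.77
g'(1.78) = 32.34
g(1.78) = 19.95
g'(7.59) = 650.76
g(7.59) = 1612.11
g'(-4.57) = 283.04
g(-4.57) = -469.28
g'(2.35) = 57.17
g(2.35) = 45.09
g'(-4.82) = 312.71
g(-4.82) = -543.72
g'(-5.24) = 365.93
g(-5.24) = -686.08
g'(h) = 12*h^2 - 6*h + 5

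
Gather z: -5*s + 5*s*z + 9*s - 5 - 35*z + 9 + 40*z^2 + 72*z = 4*s + 40*z^2 + z*(5*s + 37) + 4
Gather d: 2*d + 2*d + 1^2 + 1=4*d + 2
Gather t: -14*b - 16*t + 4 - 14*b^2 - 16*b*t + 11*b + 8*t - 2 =-14*b^2 - 3*b + t*(-16*b - 8) + 2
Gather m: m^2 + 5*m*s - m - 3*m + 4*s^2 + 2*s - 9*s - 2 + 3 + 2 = m^2 + m*(5*s - 4) + 4*s^2 - 7*s + 3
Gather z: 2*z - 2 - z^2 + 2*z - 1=-z^2 + 4*z - 3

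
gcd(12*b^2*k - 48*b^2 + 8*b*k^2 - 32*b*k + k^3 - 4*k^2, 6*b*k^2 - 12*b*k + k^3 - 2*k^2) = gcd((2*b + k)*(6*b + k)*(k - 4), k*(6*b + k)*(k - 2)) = 6*b + k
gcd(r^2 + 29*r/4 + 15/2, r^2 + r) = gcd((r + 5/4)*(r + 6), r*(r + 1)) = 1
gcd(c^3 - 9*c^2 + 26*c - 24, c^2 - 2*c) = c - 2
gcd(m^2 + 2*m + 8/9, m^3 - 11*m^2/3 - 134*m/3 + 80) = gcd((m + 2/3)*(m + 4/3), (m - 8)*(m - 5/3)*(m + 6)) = 1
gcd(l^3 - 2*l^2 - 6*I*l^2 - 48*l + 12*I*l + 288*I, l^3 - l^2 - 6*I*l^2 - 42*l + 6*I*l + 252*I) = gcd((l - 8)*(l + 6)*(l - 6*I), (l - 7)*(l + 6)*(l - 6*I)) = l^2 + l*(6 - 6*I) - 36*I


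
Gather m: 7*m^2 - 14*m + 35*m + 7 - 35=7*m^2 + 21*m - 28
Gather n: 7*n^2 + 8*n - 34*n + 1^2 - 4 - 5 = 7*n^2 - 26*n - 8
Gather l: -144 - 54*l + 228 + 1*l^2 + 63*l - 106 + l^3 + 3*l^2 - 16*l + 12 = l^3 + 4*l^2 - 7*l - 10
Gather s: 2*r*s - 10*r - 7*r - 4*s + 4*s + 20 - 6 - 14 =2*r*s - 17*r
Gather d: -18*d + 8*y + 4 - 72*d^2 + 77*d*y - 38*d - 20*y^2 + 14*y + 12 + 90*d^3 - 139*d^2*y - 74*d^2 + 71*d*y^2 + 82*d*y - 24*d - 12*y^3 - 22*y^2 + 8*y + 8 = 90*d^3 + d^2*(-139*y - 146) + d*(71*y^2 + 159*y - 80) - 12*y^3 - 42*y^2 + 30*y + 24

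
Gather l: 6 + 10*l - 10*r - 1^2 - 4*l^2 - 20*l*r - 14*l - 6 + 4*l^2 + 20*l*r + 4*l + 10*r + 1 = 0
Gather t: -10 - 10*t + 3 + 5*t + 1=-5*t - 6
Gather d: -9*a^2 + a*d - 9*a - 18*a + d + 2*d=-9*a^2 - 27*a + d*(a + 3)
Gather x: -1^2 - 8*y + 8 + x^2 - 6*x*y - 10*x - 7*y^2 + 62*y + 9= x^2 + x*(-6*y - 10) - 7*y^2 + 54*y + 16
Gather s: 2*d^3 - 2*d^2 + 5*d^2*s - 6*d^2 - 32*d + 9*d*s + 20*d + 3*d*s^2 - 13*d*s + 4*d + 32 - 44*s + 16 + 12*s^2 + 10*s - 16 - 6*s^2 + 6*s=2*d^3 - 8*d^2 - 8*d + s^2*(3*d + 6) + s*(5*d^2 - 4*d - 28) + 32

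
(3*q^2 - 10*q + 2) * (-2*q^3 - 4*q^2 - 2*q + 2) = -6*q^5 + 8*q^4 + 30*q^3 + 18*q^2 - 24*q + 4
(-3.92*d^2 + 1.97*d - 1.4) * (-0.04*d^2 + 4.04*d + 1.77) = 0.1568*d^4 - 15.9156*d^3 + 1.0764*d^2 - 2.1691*d - 2.478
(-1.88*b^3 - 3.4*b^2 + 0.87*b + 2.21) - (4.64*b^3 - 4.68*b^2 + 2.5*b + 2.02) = -6.52*b^3 + 1.28*b^2 - 1.63*b + 0.19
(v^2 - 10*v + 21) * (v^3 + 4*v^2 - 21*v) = v^5 - 6*v^4 - 40*v^3 + 294*v^2 - 441*v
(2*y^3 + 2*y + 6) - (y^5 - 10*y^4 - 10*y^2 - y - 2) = -y^5 + 10*y^4 + 2*y^3 + 10*y^2 + 3*y + 8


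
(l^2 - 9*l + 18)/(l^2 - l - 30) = (l - 3)/(l + 5)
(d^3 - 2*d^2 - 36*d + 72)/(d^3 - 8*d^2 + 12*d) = (d + 6)/d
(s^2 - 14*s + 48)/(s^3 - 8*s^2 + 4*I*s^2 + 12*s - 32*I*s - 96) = (s - 6)/(s^2 + 4*I*s + 12)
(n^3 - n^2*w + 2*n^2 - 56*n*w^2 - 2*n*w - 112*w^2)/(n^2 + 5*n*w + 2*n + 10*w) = (n^2 - n*w - 56*w^2)/(n + 5*w)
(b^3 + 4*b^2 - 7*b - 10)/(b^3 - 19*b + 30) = (b + 1)/(b - 3)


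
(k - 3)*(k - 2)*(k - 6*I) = k^3 - 5*k^2 - 6*I*k^2 + 6*k + 30*I*k - 36*I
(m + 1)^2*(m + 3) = m^3 + 5*m^2 + 7*m + 3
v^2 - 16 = (v - 4)*(v + 4)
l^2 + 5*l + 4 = (l + 1)*(l + 4)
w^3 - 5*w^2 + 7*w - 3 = (w - 3)*(w - 1)^2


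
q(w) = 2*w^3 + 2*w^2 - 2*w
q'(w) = 6*w^2 + 4*w - 2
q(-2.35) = -10.21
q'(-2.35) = 21.74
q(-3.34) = -45.53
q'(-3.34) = 51.57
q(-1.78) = -1.38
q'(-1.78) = 9.89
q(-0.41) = 1.02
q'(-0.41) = -2.63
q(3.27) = 84.78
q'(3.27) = 75.24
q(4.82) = 260.79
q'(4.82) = 156.67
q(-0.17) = 0.39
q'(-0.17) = -2.51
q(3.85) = 136.08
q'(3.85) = 102.34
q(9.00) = 1602.00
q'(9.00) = 520.00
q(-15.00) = -6270.00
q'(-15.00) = 1288.00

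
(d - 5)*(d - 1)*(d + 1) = d^3 - 5*d^2 - d + 5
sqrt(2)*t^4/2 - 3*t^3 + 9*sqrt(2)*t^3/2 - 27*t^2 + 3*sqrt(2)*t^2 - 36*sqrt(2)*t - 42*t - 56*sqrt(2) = (t + 7)*(t - 4*sqrt(2))*(t + sqrt(2))*(sqrt(2)*t/2 + sqrt(2))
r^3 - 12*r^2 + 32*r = r*(r - 8)*(r - 4)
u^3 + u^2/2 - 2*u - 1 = (u + 1/2)*(u - sqrt(2))*(u + sqrt(2))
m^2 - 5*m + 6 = (m - 3)*(m - 2)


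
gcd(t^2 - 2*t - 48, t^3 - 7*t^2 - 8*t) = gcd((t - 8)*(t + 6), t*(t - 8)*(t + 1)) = t - 8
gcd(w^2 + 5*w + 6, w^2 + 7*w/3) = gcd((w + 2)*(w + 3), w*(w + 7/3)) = 1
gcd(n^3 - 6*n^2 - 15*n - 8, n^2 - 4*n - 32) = n - 8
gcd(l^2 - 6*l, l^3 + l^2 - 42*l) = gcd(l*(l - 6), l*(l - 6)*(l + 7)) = l^2 - 6*l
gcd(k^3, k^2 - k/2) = k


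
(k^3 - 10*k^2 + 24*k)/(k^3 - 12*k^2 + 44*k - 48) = k/(k - 2)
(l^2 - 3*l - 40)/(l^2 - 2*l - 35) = (l - 8)/(l - 7)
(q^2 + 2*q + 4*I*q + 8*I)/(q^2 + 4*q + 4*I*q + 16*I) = (q + 2)/(q + 4)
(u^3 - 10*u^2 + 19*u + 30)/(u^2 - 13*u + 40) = (u^2 - 5*u - 6)/(u - 8)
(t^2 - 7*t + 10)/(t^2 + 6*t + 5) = (t^2 - 7*t + 10)/(t^2 + 6*t + 5)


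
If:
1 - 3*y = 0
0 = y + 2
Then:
No Solution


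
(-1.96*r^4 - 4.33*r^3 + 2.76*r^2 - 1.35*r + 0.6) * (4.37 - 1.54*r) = 3.0184*r^5 - 1.897*r^4 - 23.1725*r^3 + 14.1402*r^2 - 6.8235*r + 2.622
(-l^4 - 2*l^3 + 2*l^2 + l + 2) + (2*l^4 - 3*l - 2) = l^4 - 2*l^3 + 2*l^2 - 2*l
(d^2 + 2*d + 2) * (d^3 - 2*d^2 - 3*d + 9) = d^5 - 5*d^3 - d^2 + 12*d + 18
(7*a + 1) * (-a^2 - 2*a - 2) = -7*a^3 - 15*a^2 - 16*a - 2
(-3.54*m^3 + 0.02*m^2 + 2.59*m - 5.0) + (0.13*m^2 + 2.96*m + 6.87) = -3.54*m^3 + 0.15*m^2 + 5.55*m + 1.87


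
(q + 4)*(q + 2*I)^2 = q^3 + 4*q^2 + 4*I*q^2 - 4*q + 16*I*q - 16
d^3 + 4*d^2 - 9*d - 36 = (d - 3)*(d + 3)*(d + 4)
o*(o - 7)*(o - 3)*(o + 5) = o^4 - 5*o^3 - 29*o^2 + 105*o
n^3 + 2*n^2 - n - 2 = (n - 1)*(n + 1)*(n + 2)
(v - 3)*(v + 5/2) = v^2 - v/2 - 15/2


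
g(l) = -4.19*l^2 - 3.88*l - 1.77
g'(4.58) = -42.26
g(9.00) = -376.08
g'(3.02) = -29.19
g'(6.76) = -60.53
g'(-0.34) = -1.03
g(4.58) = -107.43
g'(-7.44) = 58.47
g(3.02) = -51.70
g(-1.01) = -2.13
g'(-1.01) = 4.58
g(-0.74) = -1.19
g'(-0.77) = 2.57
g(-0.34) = -0.94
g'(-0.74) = 2.32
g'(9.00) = -79.30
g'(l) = -8.38*l - 3.88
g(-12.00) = -558.57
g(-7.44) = -204.83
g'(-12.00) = 96.68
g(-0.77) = -1.27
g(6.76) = -219.47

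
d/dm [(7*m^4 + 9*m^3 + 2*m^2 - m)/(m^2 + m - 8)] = (14*m^5 + 30*m^4 - 206*m^3 - 213*m^2 - 32*m + 8)/(m^4 + 2*m^3 - 15*m^2 - 16*m + 64)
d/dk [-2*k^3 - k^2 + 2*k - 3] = -6*k^2 - 2*k + 2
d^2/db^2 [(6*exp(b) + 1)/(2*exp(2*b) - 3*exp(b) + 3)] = (24*exp(4*b) + 52*exp(3*b) - 234*exp(2*b) + 39*exp(b) + 63)*exp(b)/(8*exp(6*b) - 36*exp(5*b) + 90*exp(4*b) - 135*exp(3*b) + 135*exp(2*b) - 81*exp(b) + 27)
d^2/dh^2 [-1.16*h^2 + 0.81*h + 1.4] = -2.32000000000000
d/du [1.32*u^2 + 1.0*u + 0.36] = 2.64*u + 1.0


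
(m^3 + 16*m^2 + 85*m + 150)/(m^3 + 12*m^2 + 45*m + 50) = (m + 6)/(m + 2)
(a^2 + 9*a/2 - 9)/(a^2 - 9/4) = 2*(a + 6)/(2*a + 3)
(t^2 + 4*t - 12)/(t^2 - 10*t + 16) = (t + 6)/(t - 8)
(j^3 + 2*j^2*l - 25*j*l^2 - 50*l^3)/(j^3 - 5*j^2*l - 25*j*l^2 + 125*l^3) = (j + 2*l)/(j - 5*l)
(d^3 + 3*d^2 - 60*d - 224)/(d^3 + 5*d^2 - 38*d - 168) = (d - 8)/(d - 6)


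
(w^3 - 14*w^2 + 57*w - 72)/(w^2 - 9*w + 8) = (w^2 - 6*w + 9)/(w - 1)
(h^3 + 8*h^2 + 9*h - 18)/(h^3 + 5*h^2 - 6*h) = (h + 3)/h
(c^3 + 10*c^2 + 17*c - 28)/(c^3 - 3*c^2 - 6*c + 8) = (c^2 + 11*c + 28)/(c^2 - 2*c - 8)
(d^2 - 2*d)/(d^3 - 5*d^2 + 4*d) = (d - 2)/(d^2 - 5*d + 4)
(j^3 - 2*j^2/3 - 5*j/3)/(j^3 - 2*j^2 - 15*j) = (-3*j^2 + 2*j + 5)/(3*(-j^2 + 2*j + 15))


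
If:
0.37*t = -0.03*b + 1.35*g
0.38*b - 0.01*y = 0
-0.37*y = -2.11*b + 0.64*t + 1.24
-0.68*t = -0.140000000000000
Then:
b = -0.11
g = 0.05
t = 0.21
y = -4.36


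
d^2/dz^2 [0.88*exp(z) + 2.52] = 0.88*exp(z)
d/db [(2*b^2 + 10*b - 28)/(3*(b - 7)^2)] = 2*(-19*b - 7)/(3*(b^3 - 21*b^2 + 147*b - 343))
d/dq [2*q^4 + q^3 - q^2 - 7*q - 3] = 8*q^3 + 3*q^2 - 2*q - 7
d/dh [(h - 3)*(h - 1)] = 2*h - 4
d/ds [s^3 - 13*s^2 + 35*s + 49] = 3*s^2 - 26*s + 35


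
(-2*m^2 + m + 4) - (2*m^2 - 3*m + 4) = -4*m^2 + 4*m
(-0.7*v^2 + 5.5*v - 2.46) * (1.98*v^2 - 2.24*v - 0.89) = -1.386*v^4 + 12.458*v^3 - 16.5678*v^2 + 0.6154*v + 2.1894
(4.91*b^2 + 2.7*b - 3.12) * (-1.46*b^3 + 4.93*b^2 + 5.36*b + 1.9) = -7.1686*b^5 + 20.2643*b^4 + 44.1838*b^3 + 8.4194*b^2 - 11.5932*b - 5.928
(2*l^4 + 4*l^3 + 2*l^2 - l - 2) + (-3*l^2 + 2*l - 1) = 2*l^4 + 4*l^3 - l^2 + l - 3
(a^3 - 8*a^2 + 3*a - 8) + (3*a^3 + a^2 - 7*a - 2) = 4*a^3 - 7*a^2 - 4*a - 10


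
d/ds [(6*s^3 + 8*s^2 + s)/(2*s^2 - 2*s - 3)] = 3*(4*s^4 - 8*s^3 - 24*s^2 - 16*s - 1)/(4*s^4 - 8*s^3 - 8*s^2 + 12*s + 9)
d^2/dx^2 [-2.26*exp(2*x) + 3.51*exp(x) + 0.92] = (3.51 - 9.04*exp(x))*exp(x)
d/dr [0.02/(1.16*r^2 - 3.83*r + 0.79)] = (0.0766 - 0.0464*r)/(1.16*r^2 - 3.83*r + 0.79)^2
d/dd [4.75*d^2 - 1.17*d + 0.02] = 9.5*d - 1.17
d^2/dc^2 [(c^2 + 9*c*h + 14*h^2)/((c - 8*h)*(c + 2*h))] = 30*h/(c^3 - 24*c^2*h + 192*c*h^2 - 512*h^3)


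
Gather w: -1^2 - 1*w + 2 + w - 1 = 0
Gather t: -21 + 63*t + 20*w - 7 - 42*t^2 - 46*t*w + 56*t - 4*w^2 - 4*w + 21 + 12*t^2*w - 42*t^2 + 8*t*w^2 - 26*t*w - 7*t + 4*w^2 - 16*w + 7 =t^2*(12*w - 84) + t*(8*w^2 - 72*w + 112)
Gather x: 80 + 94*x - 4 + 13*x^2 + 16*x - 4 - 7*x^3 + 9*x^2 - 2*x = -7*x^3 + 22*x^2 + 108*x + 72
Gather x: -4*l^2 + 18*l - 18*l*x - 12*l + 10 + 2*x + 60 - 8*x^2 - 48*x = -4*l^2 + 6*l - 8*x^2 + x*(-18*l - 46) + 70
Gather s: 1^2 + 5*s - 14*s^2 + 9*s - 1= -14*s^2 + 14*s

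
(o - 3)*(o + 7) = o^2 + 4*o - 21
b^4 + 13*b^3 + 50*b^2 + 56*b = b*(b + 2)*(b + 4)*(b + 7)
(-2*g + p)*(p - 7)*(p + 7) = -2*g*p^2 + 98*g + p^3 - 49*p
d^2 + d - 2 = (d - 1)*(d + 2)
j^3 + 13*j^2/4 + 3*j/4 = j*(j + 1/4)*(j + 3)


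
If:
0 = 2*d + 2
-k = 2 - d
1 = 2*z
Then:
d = -1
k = -3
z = 1/2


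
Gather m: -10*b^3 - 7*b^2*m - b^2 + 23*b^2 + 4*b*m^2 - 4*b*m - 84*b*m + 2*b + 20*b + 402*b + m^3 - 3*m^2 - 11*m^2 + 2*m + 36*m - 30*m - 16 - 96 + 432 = -10*b^3 + 22*b^2 + 424*b + m^3 + m^2*(4*b - 14) + m*(-7*b^2 - 88*b + 8) + 320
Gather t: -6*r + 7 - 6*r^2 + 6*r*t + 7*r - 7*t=-6*r^2 + r + t*(6*r - 7) + 7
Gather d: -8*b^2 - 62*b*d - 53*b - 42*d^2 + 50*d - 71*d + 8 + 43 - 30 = -8*b^2 - 53*b - 42*d^2 + d*(-62*b - 21) + 21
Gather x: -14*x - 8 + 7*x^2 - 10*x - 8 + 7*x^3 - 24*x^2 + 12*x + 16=7*x^3 - 17*x^2 - 12*x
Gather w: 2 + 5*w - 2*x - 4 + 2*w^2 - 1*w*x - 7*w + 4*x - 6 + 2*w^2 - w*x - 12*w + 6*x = 4*w^2 + w*(-2*x - 14) + 8*x - 8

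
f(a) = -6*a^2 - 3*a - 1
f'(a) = -12*a - 3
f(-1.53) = -10.46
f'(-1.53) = 15.36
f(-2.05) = -20.06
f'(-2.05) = 21.60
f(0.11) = -1.40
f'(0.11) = -4.32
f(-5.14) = -144.10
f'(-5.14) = 58.68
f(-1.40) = -8.56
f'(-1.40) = 13.80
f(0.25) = -2.12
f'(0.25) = -6.00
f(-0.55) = -1.16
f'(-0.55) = 3.60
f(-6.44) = -230.52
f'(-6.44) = 74.28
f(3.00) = -64.00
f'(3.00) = -39.00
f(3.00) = -64.00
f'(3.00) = -39.00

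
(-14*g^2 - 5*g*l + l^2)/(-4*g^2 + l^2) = (7*g - l)/(2*g - l)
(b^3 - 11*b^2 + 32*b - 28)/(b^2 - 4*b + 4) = b - 7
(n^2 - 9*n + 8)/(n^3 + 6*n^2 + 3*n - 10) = (n - 8)/(n^2 + 7*n + 10)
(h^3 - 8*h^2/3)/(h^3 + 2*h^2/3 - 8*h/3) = h*(3*h - 8)/(3*h^2 + 2*h - 8)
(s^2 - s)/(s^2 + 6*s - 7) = s/(s + 7)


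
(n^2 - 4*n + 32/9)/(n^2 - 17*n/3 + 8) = (n - 4/3)/(n - 3)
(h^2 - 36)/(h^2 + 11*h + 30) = (h - 6)/(h + 5)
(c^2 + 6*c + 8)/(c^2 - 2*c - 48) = (c^2 + 6*c + 8)/(c^2 - 2*c - 48)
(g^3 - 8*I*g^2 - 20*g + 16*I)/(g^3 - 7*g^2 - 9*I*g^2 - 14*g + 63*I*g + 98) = (g^2 - 6*I*g - 8)/(g^2 - 7*g*(1 + I) + 49*I)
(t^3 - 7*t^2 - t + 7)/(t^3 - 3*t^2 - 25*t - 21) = (t - 1)/(t + 3)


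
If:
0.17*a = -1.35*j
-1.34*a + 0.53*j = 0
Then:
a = 0.00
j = 0.00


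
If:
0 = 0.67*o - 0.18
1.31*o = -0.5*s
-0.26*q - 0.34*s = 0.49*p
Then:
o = 0.27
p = 0.488406944867499 - 0.530612244897959*q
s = -0.70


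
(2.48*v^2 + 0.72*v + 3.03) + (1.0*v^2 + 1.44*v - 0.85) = 3.48*v^2 + 2.16*v + 2.18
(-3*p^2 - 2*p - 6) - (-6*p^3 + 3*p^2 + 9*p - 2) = 6*p^3 - 6*p^2 - 11*p - 4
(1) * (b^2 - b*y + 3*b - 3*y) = b^2 - b*y + 3*b - 3*y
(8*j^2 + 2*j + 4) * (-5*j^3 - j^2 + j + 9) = -40*j^5 - 18*j^4 - 14*j^3 + 70*j^2 + 22*j + 36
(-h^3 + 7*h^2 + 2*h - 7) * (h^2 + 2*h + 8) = -h^5 + 5*h^4 + 8*h^3 + 53*h^2 + 2*h - 56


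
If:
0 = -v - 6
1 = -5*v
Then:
No Solution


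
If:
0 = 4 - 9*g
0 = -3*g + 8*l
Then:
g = 4/9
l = 1/6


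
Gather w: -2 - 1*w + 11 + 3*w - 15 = 2*w - 6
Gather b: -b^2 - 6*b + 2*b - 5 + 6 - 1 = -b^2 - 4*b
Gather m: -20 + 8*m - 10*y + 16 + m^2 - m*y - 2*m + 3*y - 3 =m^2 + m*(6 - y) - 7*y - 7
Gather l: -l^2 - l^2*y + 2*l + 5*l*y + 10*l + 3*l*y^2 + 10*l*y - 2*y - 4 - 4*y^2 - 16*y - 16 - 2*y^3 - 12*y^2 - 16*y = l^2*(-y - 1) + l*(3*y^2 + 15*y + 12) - 2*y^3 - 16*y^2 - 34*y - 20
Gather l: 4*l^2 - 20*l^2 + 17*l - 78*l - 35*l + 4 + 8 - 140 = -16*l^2 - 96*l - 128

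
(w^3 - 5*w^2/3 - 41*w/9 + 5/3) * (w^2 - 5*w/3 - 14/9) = w^5 - 10*w^4/3 - 10*w^3/3 + 320*w^2/27 + 349*w/81 - 70/27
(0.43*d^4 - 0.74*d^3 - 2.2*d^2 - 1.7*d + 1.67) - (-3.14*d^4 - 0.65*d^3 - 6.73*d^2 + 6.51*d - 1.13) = 3.57*d^4 - 0.09*d^3 + 4.53*d^2 - 8.21*d + 2.8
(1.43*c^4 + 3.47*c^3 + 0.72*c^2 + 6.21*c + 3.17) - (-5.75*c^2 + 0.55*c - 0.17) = 1.43*c^4 + 3.47*c^3 + 6.47*c^2 + 5.66*c + 3.34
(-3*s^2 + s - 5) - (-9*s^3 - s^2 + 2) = 9*s^3 - 2*s^2 + s - 7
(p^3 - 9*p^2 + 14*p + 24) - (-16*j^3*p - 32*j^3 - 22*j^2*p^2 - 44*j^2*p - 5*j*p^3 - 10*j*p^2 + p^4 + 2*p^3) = 16*j^3*p + 32*j^3 + 22*j^2*p^2 + 44*j^2*p + 5*j*p^3 + 10*j*p^2 - p^4 - p^3 - 9*p^2 + 14*p + 24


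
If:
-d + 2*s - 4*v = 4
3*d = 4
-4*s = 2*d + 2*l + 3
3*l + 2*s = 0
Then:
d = 4/3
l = 17/12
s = -17/8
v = -115/48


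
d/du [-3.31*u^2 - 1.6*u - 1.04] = -6.62*u - 1.6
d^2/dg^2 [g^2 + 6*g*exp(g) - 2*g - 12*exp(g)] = 6*g*exp(g) + 2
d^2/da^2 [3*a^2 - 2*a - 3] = 6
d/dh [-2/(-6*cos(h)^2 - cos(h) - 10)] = 2*(12*cos(h) + 1)*sin(h)/(6*cos(h)^2 + cos(h) + 10)^2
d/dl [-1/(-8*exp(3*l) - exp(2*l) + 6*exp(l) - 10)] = 2*(-12*exp(2*l) - exp(l) + 3)*exp(l)/(8*exp(3*l) + exp(2*l) - 6*exp(l) + 10)^2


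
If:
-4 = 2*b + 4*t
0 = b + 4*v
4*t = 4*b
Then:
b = -2/3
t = -2/3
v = 1/6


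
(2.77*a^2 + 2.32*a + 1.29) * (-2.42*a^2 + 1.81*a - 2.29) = -6.7034*a^4 - 0.6007*a^3 - 5.2659*a^2 - 2.9779*a - 2.9541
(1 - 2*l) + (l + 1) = 2 - l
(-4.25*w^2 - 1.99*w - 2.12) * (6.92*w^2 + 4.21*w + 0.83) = -29.41*w^4 - 31.6633*w^3 - 26.5758*w^2 - 10.5769*w - 1.7596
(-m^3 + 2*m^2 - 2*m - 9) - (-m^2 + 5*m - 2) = -m^3 + 3*m^2 - 7*m - 7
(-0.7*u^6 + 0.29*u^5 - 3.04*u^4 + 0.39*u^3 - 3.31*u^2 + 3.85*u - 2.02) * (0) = 0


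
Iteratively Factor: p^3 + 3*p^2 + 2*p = (p + 1)*(p^2 + 2*p) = (p + 1)*(p + 2)*(p)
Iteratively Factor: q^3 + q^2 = (q)*(q^2 + q) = q^2*(q + 1)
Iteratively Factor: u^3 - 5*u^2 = (u)*(u^2 - 5*u) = u*(u - 5)*(u)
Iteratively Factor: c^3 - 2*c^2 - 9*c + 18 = (c - 2)*(c^2 - 9) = (c - 3)*(c - 2)*(c + 3)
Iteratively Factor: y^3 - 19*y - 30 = (y - 5)*(y^2 + 5*y + 6) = (y - 5)*(y + 2)*(y + 3)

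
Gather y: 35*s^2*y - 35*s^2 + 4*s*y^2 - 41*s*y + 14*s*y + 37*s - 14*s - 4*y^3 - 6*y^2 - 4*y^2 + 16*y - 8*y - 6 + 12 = -35*s^2 + 23*s - 4*y^3 + y^2*(4*s - 10) + y*(35*s^2 - 27*s + 8) + 6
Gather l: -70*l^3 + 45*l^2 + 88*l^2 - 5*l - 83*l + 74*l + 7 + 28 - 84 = -70*l^3 + 133*l^2 - 14*l - 49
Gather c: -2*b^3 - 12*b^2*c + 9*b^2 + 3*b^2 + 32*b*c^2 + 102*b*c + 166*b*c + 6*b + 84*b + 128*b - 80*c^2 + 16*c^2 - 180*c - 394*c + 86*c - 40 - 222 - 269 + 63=-2*b^3 + 12*b^2 + 218*b + c^2*(32*b - 64) + c*(-12*b^2 + 268*b - 488) - 468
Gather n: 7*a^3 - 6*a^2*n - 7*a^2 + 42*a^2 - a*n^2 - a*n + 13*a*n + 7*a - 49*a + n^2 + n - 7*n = 7*a^3 + 35*a^2 - 42*a + n^2*(1 - a) + n*(-6*a^2 + 12*a - 6)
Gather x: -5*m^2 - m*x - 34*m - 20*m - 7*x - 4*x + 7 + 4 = -5*m^2 - 54*m + x*(-m - 11) + 11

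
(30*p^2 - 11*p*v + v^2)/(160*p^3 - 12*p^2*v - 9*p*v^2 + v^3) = (6*p - v)/(32*p^2 + 4*p*v - v^2)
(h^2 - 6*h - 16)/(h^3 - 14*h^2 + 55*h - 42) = (h^2 - 6*h - 16)/(h^3 - 14*h^2 + 55*h - 42)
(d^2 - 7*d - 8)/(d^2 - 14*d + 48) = (d + 1)/(d - 6)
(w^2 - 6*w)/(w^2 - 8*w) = (w - 6)/(w - 8)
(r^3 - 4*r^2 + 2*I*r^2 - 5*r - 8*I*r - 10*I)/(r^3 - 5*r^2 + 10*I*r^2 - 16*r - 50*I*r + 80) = (r + 1)/(r + 8*I)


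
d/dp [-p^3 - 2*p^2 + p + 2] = -3*p^2 - 4*p + 1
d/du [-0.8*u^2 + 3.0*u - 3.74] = 3.0 - 1.6*u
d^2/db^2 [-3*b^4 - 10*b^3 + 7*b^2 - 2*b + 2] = -36*b^2 - 60*b + 14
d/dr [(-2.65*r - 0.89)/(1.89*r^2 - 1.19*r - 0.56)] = (5.0085*r^2 + 3.3642*r + 0.4249)/(3.5721*r^4 - 4.4982*r^3 - 0.7007*r^2 + 1.3328*r + 0.3136)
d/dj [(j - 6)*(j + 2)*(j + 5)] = 3*j^2 + 2*j - 32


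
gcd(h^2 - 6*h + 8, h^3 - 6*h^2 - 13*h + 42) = h - 2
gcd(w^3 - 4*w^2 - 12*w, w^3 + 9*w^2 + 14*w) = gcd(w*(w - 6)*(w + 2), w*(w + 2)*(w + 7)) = w^2 + 2*w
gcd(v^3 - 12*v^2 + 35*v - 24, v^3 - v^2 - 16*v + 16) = v - 1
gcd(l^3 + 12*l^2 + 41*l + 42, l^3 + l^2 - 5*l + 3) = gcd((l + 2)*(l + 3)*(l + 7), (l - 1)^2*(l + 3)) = l + 3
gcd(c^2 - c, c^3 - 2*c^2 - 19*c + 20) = c - 1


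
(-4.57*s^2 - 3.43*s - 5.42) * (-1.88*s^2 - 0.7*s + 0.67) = 8.5916*s^4 + 9.6474*s^3 + 9.5287*s^2 + 1.4959*s - 3.6314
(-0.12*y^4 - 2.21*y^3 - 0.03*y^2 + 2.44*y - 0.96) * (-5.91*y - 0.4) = 0.7092*y^5 + 13.1091*y^4 + 1.0613*y^3 - 14.4084*y^2 + 4.6976*y + 0.384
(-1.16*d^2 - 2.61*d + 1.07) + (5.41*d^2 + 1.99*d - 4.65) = 4.25*d^2 - 0.62*d - 3.58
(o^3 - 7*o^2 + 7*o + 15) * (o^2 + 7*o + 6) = o^5 - 36*o^3 + 22*o^2 + 147*o + 90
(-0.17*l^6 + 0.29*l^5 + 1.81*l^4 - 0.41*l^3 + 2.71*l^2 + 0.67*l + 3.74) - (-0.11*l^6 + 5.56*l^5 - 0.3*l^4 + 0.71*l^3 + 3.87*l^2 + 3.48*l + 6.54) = -0.06*l^6 - 5.27*l^5 + 2.11*l^4 - 1.12*l^3 - 1.16*l^2 - 2.81*l - 2.8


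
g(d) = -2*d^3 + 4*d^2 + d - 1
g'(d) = -6*d^2 + 8*d + 1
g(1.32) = 2.69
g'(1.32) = 1.11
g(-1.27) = 8.28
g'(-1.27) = -18.84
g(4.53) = -100.31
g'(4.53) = -85.89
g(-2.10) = 33.06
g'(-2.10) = -42.26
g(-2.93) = 80.72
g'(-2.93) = -73.95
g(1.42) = 2.76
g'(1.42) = 0.26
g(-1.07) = 4.96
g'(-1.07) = -14.43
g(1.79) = 2.14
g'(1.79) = -3.90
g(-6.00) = 569.00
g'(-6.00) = -263.00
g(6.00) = -283.00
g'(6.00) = -167.00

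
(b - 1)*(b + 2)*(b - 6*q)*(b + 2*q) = b^4 - 4*b^3*q + b^3 - 12*b^2*q^2 - 4*b^2*q - 2*b^2 - 12*b*q^2 + 8*b*q + 24*q^2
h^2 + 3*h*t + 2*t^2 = (h + t)*(h + 2*t)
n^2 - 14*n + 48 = (n - 8)*(n - 6)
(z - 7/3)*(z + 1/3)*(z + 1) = z^3 - z^2 - 25*z/9 - 7/9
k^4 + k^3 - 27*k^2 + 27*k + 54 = (k - 3)^2*(k + 1)*(k + 6)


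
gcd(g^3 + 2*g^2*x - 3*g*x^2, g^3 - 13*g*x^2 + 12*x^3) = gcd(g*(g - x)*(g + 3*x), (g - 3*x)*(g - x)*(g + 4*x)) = -g + x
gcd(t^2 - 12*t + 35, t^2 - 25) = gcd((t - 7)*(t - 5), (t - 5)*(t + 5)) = t - 5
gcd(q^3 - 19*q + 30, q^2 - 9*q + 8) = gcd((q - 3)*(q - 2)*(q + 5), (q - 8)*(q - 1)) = 1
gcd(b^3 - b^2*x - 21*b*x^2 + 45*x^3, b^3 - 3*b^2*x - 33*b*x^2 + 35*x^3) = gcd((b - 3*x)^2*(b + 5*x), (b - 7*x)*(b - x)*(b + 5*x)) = b + 5*x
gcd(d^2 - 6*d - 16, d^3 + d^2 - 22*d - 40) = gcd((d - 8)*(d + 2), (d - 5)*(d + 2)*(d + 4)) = d + 2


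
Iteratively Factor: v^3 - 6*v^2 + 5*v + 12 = (v - 4)*(v^2 - 2*v - 3) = (v - 4)*(v + 1)*(v - 3)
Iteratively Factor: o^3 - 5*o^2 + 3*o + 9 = (o + 1)*(o^2 - 6*o + 9) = (o - 3)*(o + 1)*(o - 3)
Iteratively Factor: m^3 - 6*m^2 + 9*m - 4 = (m - 1)*(m^2 - 5*m + 4) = (m - 1)^2*(m - 4)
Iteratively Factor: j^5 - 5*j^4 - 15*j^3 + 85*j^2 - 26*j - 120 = (j - 2)*(j^4 - 3*j^3 - 21*j^2 + 43*j + 60) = (j - 3)*(j - 2)*(j^3 - 21*j - 20) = (j - 3)*(j - 2)*(j + 4)*(j^2 - 4*j - 5) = (j - 5)*(j - 3)*(j - 2)*(j + 4)*(j + 1)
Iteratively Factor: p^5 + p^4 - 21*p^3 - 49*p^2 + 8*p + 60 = (p + 2)*(p^4 - p^3 - 19*p^2 - 11*p + 30) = (p - 5)*(p + 2)*(p^3 + 4*p^2 + p - 6) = (p - 5)*(p + 2)*(p + 3)*(p^2 + p - 2) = (p - 5)*(p - 1)*(p + 2)*(p + 3)*(p + 2)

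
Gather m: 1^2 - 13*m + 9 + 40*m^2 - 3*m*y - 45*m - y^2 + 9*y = 40*m^2 + m*(-3*y - 58) - y^2 + 9*y + 10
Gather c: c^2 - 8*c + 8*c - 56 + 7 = c^2 - 49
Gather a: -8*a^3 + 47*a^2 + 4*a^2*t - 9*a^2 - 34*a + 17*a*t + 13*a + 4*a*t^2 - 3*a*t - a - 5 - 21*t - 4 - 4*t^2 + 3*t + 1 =-8*a^3 + a^2*(4*t + 38) + a*(4*t^2 + 14*t - 22) - 4*t^2 - 18*t - 8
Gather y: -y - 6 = -y - 6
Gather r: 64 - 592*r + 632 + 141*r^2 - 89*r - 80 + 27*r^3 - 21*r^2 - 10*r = 27*r^3 + 120*r^2 - 691*r + 616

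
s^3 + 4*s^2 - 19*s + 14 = (s - 2)*(s - 1)*(s + 7)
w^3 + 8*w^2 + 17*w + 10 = (w + 1)*(w + 2)*(w + 5)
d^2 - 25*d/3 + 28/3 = (d - 7)*(d - 4/3)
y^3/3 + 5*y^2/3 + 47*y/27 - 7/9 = (y/3 + 1)*(y - 1/3)*(y + 7/3)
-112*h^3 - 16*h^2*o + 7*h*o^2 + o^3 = (-4*h + o)*(4*h + o)*(7*h + o)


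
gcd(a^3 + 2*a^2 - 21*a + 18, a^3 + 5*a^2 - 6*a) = a^2 + 5*a - 6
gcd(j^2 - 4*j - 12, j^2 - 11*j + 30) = j - 6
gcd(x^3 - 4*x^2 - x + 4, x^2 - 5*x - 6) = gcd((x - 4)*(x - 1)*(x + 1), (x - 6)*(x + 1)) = x + 1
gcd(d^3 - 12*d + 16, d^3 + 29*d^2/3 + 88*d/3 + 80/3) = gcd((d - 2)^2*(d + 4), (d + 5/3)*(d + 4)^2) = d + 4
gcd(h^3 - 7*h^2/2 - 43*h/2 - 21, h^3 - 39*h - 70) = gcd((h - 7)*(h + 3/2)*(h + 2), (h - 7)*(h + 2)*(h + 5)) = h^2 - 5*h - 14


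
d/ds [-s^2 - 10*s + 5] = -2*s - 10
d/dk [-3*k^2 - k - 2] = -6*k - 1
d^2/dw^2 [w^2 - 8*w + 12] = 2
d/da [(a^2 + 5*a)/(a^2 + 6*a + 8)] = (a^2 + 16*a + 40)/(a^4 + 12*a^3 + 52*a^2 + 96*a + 64)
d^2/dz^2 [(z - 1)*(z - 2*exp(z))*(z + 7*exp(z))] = 5*z^2*exp(z) - 56*z*exp(2*z) + 15*z*exp(z) + 6*z - 2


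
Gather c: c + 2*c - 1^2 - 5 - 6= 3*c - 12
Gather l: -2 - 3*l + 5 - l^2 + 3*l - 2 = 1 - l^2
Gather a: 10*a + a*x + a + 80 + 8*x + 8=a*(x + 11) + 8*x + 88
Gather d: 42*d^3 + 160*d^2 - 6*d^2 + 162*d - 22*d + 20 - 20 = 42*d^3 + 154*d^2 + 140*d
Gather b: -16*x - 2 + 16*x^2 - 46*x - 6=16*x^2 - 62*x - 8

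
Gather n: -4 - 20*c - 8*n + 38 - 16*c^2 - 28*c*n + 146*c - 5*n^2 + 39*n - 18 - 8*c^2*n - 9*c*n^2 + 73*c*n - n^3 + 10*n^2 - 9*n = -16*c^2 + 126*c - n^3 + n^2*(5 - 9*c) + n*(-8*c^2 + 45*c + 22) + 16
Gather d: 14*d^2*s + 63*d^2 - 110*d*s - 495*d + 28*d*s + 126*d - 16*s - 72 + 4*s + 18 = d^2*(14*s + 63) + d*(-82*s - 369) - 12*s - 54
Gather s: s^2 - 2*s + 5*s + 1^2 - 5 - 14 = s^2 + 3*s - 18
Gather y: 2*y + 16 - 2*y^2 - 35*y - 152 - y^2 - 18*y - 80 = -3*y^2 - 51*y - 216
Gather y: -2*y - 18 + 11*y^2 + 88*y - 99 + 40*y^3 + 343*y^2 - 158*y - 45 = 40*y^3 + 354*y^2 - 72*y - 162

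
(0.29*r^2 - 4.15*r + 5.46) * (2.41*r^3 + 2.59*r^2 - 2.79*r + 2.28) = 0.6989*r^5 - 9.2504*r^4 + 1.601*r^3 + 26.3811*r^2 - 24.6954*r + 12.4488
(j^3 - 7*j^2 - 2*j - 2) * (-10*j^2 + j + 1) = -10*j^5 + 71*j^4 + 14*j^3 + 11*j^2 - 4*j - 2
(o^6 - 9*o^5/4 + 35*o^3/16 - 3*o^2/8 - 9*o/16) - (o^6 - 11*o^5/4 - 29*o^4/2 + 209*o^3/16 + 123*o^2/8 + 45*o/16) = o^5/2 + 29*o^4/2 - 87*o^3/8 - 63*o^2/4 - 27*o/8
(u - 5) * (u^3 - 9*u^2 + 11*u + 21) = u^4 - 14*u^3 + 56*u^2 - 34*u - 105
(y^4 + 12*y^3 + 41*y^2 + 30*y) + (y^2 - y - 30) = y^4 + 12*y^3 + 42*y^2 + 29*y - 30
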